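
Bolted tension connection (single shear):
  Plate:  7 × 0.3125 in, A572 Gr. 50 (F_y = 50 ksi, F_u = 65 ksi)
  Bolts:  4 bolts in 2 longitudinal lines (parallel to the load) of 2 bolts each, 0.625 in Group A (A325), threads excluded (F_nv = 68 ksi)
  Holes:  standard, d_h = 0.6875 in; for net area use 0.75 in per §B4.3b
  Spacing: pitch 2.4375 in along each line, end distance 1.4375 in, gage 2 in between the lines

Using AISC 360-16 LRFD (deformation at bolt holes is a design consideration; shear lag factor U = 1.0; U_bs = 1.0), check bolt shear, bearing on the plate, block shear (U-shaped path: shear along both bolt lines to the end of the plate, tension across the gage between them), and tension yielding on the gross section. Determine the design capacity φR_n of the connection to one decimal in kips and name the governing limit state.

62.6 kips (bolt shear governs)

Bolt shear: A_b = π(0.625)²/4 = 0.3068 in². φR_n = 0.75 × 68 × 0.3068 × 4 × 1 = 62.6 kips.
Bearing (0.3125 in plate, F_u = 65 ksi): end bolts L_c = 1.4375 − 0.6875/2 = 1.09375, R_n = min(1.2×1.09375×0.3125×65, 2.4×0.625×0.3125×65) = 26.66 kips/bolt; interior L_c = 2.4375 − 0.6875 = 1.75, R_n = 30.469 kips/bolt. φR_n = 0.75 × (2×26.66 + 2×30.469) = 85.7 kips.
Block shear: shear path 2×[1.4375+1×2.4375] = 2×3.875 in, A_gv = 2.4219, A_nv = 2×(3.875 − 1.5×0.75)×0.3125 = 1.7188 in²; tension across gage: (2 − 1×0.75)×0.3125 = 0.39063 in². R_n = min(0.6×65×1.7188, 0.6×50×2.4219) + 1.0×65×0.39063 = min(67.033, 72.657) + 25.391 = 92.424 kips. φR_n = 0.75 × 92.424 = 69.3 kips.
Tension yield (gross): A_g = 7×0.3125 = 2.1875 in². φR_n = 0.90 × 50 × 2.1875 = 98.4 kips.
Governing: min(62.6, 85.7, 69.3, 98.4) = 62.6 kips → bolt shear.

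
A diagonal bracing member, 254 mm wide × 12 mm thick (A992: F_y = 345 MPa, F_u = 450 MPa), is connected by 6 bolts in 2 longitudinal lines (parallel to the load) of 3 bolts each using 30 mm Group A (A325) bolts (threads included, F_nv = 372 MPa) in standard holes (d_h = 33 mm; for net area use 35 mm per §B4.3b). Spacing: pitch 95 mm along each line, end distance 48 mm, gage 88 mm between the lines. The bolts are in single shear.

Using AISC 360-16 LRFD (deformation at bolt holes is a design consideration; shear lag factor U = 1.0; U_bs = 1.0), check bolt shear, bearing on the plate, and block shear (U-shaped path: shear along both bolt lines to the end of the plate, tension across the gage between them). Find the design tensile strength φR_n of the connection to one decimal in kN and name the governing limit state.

946.1 kN (block shear governs)

Bolt shear: A_b = π(30)²/4 = 706.86 mm². φR_n = 0.75 × 372 × 706.86 × 6 × 1 = 1183.3 kN.
Bearing (12 mm plate, F_u = 450 MPa): end bolts L_c = 48 − 33/2 = 31.5, R_n = min(1.2×31.5×12×450, 2.4×30×12×450) = 204.12 kN/bolt; interior L_c = 95 − 33 = 62, R_n = 388.8 kN/bolt. φR_n = 0.75 × (2×204.12 + 4×388.8) = 1472.6 kN.
Block shear: shear path 2×[48+2×95] = 2×238 mm, A_gv = 5712, A_nv = 2×(238 − 2.5×35)×12 = 3612 mm²; tension across gage: (88 − 1×35)×12 = 636 mm². R_n = min(0.6×450×3612, 0.6×345×5712) + 1.0×450×636 = min(975.24, 1182.4) + 286.2 = 1261.4 kN. φR_n = 0.75 × 1261.4 = 946.1 kN.
Governing: min(1183.3, 1472.6, 946.1) = 946.1 kN → block shear.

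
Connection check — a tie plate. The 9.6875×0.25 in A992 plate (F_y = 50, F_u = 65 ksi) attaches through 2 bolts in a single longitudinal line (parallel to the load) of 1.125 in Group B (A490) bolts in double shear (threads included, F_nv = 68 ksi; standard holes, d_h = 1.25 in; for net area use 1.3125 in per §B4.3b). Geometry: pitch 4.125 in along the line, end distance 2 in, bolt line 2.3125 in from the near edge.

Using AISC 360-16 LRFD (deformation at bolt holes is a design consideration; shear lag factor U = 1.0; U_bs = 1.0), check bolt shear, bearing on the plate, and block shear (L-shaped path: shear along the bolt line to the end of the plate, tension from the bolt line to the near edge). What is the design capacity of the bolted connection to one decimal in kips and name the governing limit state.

50.6 kips (block shear governs)

Bolt shear: A_b = π(1.125)²/4 = 0.99402 in². φR_n = 0.75 × 68 × 0.99402 × 2 × 2 = 202.8 kips.
Bearing (0.25 in plate, F_u = 65 ksi): end bolts L_c = 2 − 1.25/2 = 1.375, R_n = min(1.2×1.375×0.25×65, 2.4×1.125×0.25×65) = 26.813 kips/bolt; interior L_c = 4.125 − 1.25 = 2.875, R_n = 43.875 kips/bolt. φR_n = 0.75 × (1×26.813 + 1×43.875) = 53.0 kips.
Block shear: shear path 1×[2+1×4.125] = 1×6.125 in, A_gv = 1.5313, A_nv = 1×(6.125 − 1.5×1.3125)×0.25 = 1.0391 in²; tension to near edge: (2.3125 − 0.5×1.3125)×0.25 = 0.41406 in². R_n = min(0.6×65×1.0391, 0.6×50×1.5313) + 1.0×65×0.41406 = min(40.525, 45.939) + 26.914 = 67.439 kips. φR_n = 0.75 × 67.439 = 50.6 kips.
Governing: min(202.8, 53.0, 50.6) = 50.6 kips → block shear.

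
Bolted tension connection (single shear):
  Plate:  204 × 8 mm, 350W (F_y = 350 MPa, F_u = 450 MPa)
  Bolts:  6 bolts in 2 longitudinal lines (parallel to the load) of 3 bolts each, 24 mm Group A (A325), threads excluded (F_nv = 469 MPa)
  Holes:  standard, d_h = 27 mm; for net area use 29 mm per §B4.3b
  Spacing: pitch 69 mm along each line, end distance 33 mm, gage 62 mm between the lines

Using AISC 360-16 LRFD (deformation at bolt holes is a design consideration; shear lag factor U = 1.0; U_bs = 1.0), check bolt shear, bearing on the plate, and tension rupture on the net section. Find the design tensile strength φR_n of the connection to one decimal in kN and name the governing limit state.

394.2 kN (net-section rupture governs)

Bolt shear: A_b = π(24)²/4 = 452.39 mm². φR_n = 0.75 × 469 × 452.39 × 6 × 1 = 954.8 kN.
Bearing (8 mm plate, F_u = 450 MPa): end bolts L_c = 33 − 27/2 = 19.5, R_n = min(1.2×19.5×8×450, 2.4×24×8×450) = 84.24 kN/bolt; interior L_c = 69 − 27 = 42, R_n = 181.44 kN/bolt. φR_n = 0.75 × (2×84.24 + 4×181.44) = 670.7 kN.
Tension rupture (net): A_n = (204 − 2×29)×8 = 1168 mm² (U = 1.0, A_e = A_n). φR_n = 0.75 × 450 × 1168 = 394.2 kN.
Governing: min(954.8, 670.7, 394.2) = 394.2 kN → net-section rupture.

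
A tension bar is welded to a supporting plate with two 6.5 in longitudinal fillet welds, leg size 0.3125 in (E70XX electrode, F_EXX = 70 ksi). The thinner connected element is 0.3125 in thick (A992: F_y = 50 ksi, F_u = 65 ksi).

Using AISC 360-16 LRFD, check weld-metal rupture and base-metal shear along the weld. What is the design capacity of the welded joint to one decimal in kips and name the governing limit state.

Weld metal: throat = 0.707×0.3125 = 0.22094 in, L = 2×6.5 = 13 in. φR_n = 0.75 × 0.6 × 70 × 0.22094 × 13 = 90.5 kips.
Base metal shear (0.3125 in plate): yield φR_n = 1.0×0.6×50×0.3125×13 = 121.9 kips; rupture φR_n = 0.75×0.6×65×0.3125×13 = 118.8 kips; take 118.8 kips (rupture).
Governing: min(90.5, 118.8) = 90.5 kips → weld metal.

90.5 kips (weld metal governs)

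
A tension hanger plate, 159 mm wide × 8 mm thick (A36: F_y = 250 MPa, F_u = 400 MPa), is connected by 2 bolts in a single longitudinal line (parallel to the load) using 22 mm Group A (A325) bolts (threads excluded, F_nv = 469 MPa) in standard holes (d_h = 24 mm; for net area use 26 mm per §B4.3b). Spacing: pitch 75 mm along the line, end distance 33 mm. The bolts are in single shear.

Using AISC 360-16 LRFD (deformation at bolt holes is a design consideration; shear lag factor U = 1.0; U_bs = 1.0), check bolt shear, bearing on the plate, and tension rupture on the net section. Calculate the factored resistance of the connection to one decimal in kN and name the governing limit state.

187.2 kN (bearing governs)

Bolt shear: A_b = π(22)²/4 = 380.13 mm². φR_n = 0.75 × 469 × 380.13 × 2 × 1 = 267.4 kN.
Bearing (8 mm plate, F_u = 400 MPa): end bolts L_c = 33 − 24/2 = 21, R_n = min(1.2×21×8×400, 2.4×22×8×400) = 80.64 kN/bolt; interior L_c = 75 − 24 = 51, R_n = 168.96 kN/bolt. φR_n = 0.75 × (1×80.64 + 1×168.96) = 187.2 kN.
Tension rupture (net): A_n = (159 − 1×26)×8 = 1064 mm² (U = 1.0, A_e = A_n). φR_n = 0.75 × 400 × 1064 = 319.2 kN.
Governing: min(267.4, 187.2, 319.2) = 187.2 kN → bearing.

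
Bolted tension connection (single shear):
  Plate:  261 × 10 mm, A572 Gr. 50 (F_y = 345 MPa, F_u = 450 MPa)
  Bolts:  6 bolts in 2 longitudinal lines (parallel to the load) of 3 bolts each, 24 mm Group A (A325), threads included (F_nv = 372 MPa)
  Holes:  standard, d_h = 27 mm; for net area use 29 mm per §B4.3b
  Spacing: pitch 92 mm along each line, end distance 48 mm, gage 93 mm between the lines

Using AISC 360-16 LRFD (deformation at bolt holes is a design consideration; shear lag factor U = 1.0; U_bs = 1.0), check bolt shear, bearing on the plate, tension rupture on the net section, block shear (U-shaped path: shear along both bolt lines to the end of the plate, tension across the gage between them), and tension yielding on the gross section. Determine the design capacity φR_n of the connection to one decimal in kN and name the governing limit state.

685.1 kN (net-section rupture governs)

Bolt shear: A_b = π(24)²/4 = 452.39 mm². φR_n = 0.75 × 372 × 452.39 × 6 × 1 = 757.3 kN.
Bearing (10 mm plate, F_u = 450 MPa): end bolts L_c = 48 − 27/2 = 34.5, R_n = min(1.2×34.5×10×450, 2.4×24×10×450) = 186.3 kN/bolt; interior L_c = 92 − 27 = 65, R_n = 259.2 kN/bolt. φR_n = 0.75 × (2×186.3 + 4×259.2) = 1057.1 kN.
Tension rupture (net): A_n = (261 − 2×29)×10 = 2030 mm² (U = 1.0, A_e = A_n). φR_n = 0.75 × 450 × 2030 = 685.1 kN.
Block shear: shear path 2×[48+2×92] = 2×232 mm, A_gv = 4640, A_nv = 2×(232 − 2.5×29)×10 = 3190 mm²; tension across gage: (93 − 1×29)×10 = 640 mm². R_n = min(0.6×450×3190, 0.6×345×4640) + 1.0×450×640 = min(861.3, 960.48) + 288 = 1149.3 kN. φR_n = 0.75 × 1149.3 = 862.0 kN.
Tension yield (gross): A_g = 261×10 = 2610 mm². φR_n = 0.90 × 345 × 2610 = 810.4 kN.
Governing: min(757.3, 1057.1, 685.1, 862.0, 810.4) = 685.1 kN → net-section rupture.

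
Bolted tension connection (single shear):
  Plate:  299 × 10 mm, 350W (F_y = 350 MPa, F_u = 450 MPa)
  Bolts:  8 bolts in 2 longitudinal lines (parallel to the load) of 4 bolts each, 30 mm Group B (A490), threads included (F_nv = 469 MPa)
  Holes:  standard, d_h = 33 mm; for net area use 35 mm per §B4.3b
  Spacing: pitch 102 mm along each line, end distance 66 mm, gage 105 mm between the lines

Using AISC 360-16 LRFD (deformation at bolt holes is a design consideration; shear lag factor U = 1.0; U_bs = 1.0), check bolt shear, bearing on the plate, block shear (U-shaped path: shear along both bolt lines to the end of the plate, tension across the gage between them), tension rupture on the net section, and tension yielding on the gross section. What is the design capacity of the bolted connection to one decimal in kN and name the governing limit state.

772.9 kN (net-section rupture governs)

Bolt shear: A_b = π(30)²/4 = 706.86 mm². φR_n = 0.75 × 469 × 706.86 × 8 × 1 = 1989.1 kN.
Bearing (10 mm plate, F_u = 450 MPa): end bolts L_c = 66 − 33/2 = 49.5, R_n = min(1.2×49.5×10×450, 2.4×30×10×450) = 267.3 kN/bolt; interior L_c = 102 − 33 = 69, R_n = 324 kN/bolt. φR_n = 0.75 × (2×267.3 + 6×324) = 1859.0 kN.
Block shear: shear path 2×[66+3×102] = 2×372 mm, A_gv = 7440, A_nv = 2×(372 − 3.5×35)×10 = 4990 mm²; tension across gage: (105 − 1×35)×10 = 700 mm². R_n = min(0.6×450×4990, 0.6×350×7440) + 1.0×450×700 = min(1347.3, 1562.4) + 315 = 1662.3 kN. φR_n = 0.75 × 1662.3 = 1246.7 kN.
Tension rupture (net): A_n = (299 − 2×35)×10 = 2290 mm² (U = 1.0, A_e = A_n). φR_n = 0.75 × 450 × 2290 = 772.9 kN.
Tension yield (gross): A_g = 299×10 = 2990 mm². φR_n = 0.90 × 350 × 2990 = 941.9 kN.
Governing: min(1989.1, 1859.0, 1246.7, 772.9, 941.9) = 772.9 kN → net-section rupture.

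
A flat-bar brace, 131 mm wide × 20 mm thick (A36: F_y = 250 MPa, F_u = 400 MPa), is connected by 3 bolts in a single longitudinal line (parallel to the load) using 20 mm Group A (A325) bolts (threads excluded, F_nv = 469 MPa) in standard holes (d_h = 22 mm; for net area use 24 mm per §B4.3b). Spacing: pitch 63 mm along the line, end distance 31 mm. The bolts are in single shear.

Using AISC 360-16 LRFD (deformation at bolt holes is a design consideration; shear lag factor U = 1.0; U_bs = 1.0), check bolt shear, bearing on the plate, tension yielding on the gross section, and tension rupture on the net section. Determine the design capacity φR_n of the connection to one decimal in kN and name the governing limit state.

Bolt shear: A_b = π(20)²/4 = 314.16 mm². φR_n = 0.75 × 469 × 314.16 × 3 × 1 = 331.5 kN.
Bearing (20 mm plate, F_u = 400 MPa): end bolts L_c = 31 − 22/2 = 20, R_n = min(1.2×20×20×400, 2.4×20×20×400) = 192 kN/bolt; interior L_c = 63 − 22 = 41, R_n = 384 kN/bolt. φR_n = 0.75 × (1×192 + 2×384) = 720.0 kN.
Tension yield (gross): A_g = 131×20 = 2620 mm². φR_n = 0.90 × 250 × 2620 = 589.5 kN.
Tension rupture (net): A_n = (131 − 1×24)×20 = 2140 mm² (U = 1.0, A_e = A_n). φR_n = 0.75 × 400 × 2140 = 642.0 kN.
Governing: min(331.5, 720.0, 589.5, 642.0) = 331.5 kN → bolt shear.

331.5 kN (bolt shear governs)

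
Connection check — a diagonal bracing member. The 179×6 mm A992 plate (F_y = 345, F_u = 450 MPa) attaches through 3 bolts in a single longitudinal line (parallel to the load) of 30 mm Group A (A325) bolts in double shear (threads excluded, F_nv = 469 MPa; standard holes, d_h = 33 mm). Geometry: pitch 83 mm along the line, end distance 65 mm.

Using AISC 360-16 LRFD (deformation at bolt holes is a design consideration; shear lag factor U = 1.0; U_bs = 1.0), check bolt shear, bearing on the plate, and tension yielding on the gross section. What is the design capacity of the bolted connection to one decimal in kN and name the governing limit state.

333.5 kN (gross-section yield governs)

Bolt shear: A_b = π(30)²/4 = 706.86 mm². φR_n = 0.75 × 469 × 706.86 × 3 × 2 = 1491.8 kN.
Bearing (6 mm plate, F_u = 450 MPa): end bolts L_c = 65 − 33/2 = 48.5, R_n = min(1.2×48.5×6×450, 2.4×30×6×450) = 157.14 kN/bolt; interior L_c = 83 − 33 = 50, R_n = 162 kN/bolt. φR_n = 0.75 × (1×157.14 + 2×162) = 360.9 kN.
Tension yield (gross): A_g = 179×6 = 1074 mm². φR_n = 0.90 × 345 × 1074 = 333.5 kN.
Governing: min(1491.8, 360.9, 333.5) = 333.5 kN → gross-section yield.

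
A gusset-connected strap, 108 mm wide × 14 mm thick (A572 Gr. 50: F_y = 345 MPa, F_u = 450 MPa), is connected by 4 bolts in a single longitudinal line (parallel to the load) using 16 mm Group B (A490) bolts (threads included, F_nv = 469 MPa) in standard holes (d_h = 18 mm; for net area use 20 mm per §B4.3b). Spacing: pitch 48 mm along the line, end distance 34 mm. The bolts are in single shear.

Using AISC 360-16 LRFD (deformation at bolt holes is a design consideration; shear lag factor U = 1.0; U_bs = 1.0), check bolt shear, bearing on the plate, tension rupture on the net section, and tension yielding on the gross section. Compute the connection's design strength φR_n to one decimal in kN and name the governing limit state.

Bolt shear: A_b = π(16)²/4 = 201.06 mm². φR_n = 0.75 × 469 × 201.06 × 4 × 1 = 282.9 kN.
Bearing (14 mm plate, F_u = 450 MPa): end bolts L_c = 34 − 18/2 = 25, R_n = min(1.2×25×14×450, 2.4×16×14×450) = 189 kN/bolt; interior L_c = 48 − 18 = 30, R_n = 226.8 kN/bolt. φR_n = 0.75 × (1×189 + 3×226.8) = 652.1 kN.
Tension rupture (net): A_n = (108 − 1×20)×14 = 1232 mm² (U = 1.0, A_e = A_n). φR_n = 0.75 × 450 × 1232 = 415.8 kN.
Tension yield (gross): A_g = 108×14 = 1512 mm². φR_n = 0.90 × 345 × 1512 = 469.5 kN.
Governing: min(282.9, 652.1, 415.8, 469.5) = 282.9 kN → bolt shear.

282.9 kN (bolt shear governs)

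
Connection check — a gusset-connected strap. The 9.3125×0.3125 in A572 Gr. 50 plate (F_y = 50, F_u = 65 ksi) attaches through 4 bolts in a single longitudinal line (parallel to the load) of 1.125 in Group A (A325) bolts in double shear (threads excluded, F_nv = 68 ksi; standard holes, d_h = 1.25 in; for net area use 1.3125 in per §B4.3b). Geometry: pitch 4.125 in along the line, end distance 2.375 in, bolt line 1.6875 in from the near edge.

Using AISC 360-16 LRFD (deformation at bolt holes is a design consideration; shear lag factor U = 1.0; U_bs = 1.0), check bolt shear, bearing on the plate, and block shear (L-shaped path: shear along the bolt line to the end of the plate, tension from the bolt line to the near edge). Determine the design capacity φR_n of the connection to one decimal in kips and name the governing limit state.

Bolt shear: A_b = π(1.125)²/4 = 0.99402 in². φR_n = 0.75 × 68 × 0.99402 × 4 × 2 = 405.6 kips.
Bearing (0.3125 in plate, F_u = 65 ksi): end bolts L_c = 2.375 − 1.25/2 = 1.75, R_n = min(1.2×1.75×0.3125×65, 2.4×1.125×0.3125×65) = 42.656 kips/bolt; interior L_c = 4.125 − 1.25 = 2.875, R_n = 54.844 kips/bolt. φR_n = 0.75 × (1×42.656 + 3×54.844) = 155.4 kips.
Block shear: shear path 1×[2.375+3×4.125] = 1×14.75 in, A_gv = 4.6094, A_nv = 1×(14.75 − 3.5×1.3125)×0.3125 = 3.1738 in²; tension to near edge: (1.6875 − 0.5×1.3125)×0.3125 = 0.32227 in². R_n = min(0.6×65×3.1738, 0.6×50×4.6094) + 1.0×65×0.32227 = min(123.78, 138.28) + 20.948 = 144.73 kips. φR_n = 0.75 × 144.73 = 108.5 kips.
Governing: min(405.6, 155.4, 108.5) = 108.5 kips → block shear.

108.5 kips (block shear governs)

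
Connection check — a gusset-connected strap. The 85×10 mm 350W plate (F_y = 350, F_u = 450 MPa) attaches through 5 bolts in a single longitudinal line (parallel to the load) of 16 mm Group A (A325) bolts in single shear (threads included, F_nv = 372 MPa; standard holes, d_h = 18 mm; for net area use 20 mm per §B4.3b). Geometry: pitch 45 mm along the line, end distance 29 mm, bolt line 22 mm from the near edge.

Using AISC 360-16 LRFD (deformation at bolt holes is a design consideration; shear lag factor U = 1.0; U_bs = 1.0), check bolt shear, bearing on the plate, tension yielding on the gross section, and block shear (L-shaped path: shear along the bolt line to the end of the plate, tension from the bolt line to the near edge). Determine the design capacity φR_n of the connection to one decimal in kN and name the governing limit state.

267.8 kN (gross-section yield governs)

Bolt shear: A_b = π(16)²/4 = 201.06 mm². φR_n = 0.75 × 372 × 201.06 × 5 × 1 = 280.5 kN.
Bearing (10 mm plate, F_u = 450 MPa): end bolts L_c = 29 − 18/2 = 20, R_n = min(1.2×20×10×450, 2.4×16×10×450) = 108 kN/bolt; interior L_c = 45 − 18 = 27, R_n = 145.8 kN/bolt. φR_n = 0.75 × (1×108 + 4×145.8) = 518.4 kN.
Tension yield (gross): A_g = 85×10 = 850 mm². φR_n = 0.90 × 350 × 850 = 267.8 kN.
Block shear: shear path 1×[29+4×45] = 1×209 mm, A_gv = 2090, A_nv = 1×(209 − 4.5×20)×10 = 1190 mm²; tension to near edge: (22 − 0.5×20)×10 = 120 mm². R_n = min(0.6×450×1190, 0.6×350×2090) + 1.0×450×120 = min(321.3, 438.9) + 54 = 375.3 kN. φR_n = 0.75 × 375.3 = 281.5 kN.
Governing: min(280.5, 518.4, 267.8, 281.5) = 267.8 kN → gross-section yield.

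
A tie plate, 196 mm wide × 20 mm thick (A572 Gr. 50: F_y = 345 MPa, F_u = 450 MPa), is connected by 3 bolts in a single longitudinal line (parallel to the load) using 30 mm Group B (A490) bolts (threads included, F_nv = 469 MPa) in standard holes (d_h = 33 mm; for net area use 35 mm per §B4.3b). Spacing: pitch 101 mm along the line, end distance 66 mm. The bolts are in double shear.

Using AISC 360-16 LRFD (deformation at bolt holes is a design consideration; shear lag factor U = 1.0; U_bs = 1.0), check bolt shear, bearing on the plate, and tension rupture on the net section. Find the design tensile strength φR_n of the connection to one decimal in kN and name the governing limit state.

1086.8 kN (net-section rupture governs)

Bolt shear: A_b = π(30)²/4 = 706.86 mm². φR_n = 0.75 × 469 × 706.86 × 3 × 2 = 1491.8 kN.
Bearing (20 mm plate, F_u = 450 MPa): end bolts L_c = 66 − 33/2 = 49.5, R_n = min(1.2×49.5×20×450, 2.4×30×20×450) = 534.6 kN/bolt; interior L_c = 101 − 33 = 68, R_n = 648 kN/bolt. φR_n = 0.75 × (1×534.6 + 2×648) = 1373.0 kN.
Tension rupture (net): A_n = (196 − 1×35)×20 = 3220 mm² (U = 1.0, A_e = A_n). φR_n = 0.75 × 450 × 3220 = 1086.8 kN.
Governing: min(1491.8, 1373.0, 1086.8) = 1086.8 kN → net-section rupture.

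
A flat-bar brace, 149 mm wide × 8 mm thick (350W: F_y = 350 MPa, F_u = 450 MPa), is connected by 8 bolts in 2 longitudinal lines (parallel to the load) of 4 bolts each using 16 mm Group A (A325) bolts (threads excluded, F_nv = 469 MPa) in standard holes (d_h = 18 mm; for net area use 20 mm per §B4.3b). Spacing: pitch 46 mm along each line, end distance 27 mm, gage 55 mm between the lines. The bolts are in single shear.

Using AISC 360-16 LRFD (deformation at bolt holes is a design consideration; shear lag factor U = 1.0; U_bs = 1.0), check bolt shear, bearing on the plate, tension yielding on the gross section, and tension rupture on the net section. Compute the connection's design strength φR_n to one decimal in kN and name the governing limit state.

294.3 kN (net-section rupture governs)

Bolt shear: A_b = π(16)²/4 = 201.06 mm². φR_n = 0.75 × 469 × 201.06 × 8 × 1 = 565.8 kN.
Bearing (8 mm plate, F_u = 450 MPa): end bolts L_c = 27 − 18/2 = 18, R_n = min(1.2×18×8×450, 2.4×16×8×450) = 77.76 kN/bolt; interior L_c = 46 − 18 = 28, R_n = 120.96 kN/bolt. φR_n = 0.75 × (2×77.76 + 6×120.96) = 661.0 kN.
Tension yield (gross): A_g = 149×8 = 1192 mm². φR_n = 0.90 × 350 × 1192 = 375.5 kN.
Tension rupture (net): A_n = (149 − 2×20)×8 = 872 mm² (U = 1.0, A_e = A_n). φR_n = 0.75 × 450 × 872 = 294.3 kN.
Governing: min(565.8, 661.0, 375.5, 294.3) = 294.3 kN → net-section rupture.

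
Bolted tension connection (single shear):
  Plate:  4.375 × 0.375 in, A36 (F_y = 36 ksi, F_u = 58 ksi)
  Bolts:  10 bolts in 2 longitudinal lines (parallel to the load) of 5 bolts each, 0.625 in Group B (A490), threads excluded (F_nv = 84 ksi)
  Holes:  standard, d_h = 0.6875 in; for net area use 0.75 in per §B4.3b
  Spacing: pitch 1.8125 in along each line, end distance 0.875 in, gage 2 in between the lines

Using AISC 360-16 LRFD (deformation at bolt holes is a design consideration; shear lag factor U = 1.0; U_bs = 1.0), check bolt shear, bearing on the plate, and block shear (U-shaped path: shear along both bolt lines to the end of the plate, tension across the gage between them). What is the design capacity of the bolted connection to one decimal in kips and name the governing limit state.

Bolt shear: A_b = π(0.625)²/4 = 0.3068 in². φR_n = 0.75 × 84 × 0.3068 × 10 × 1 = 193.3 kips.
Bearing (0.375 in plate, F_u = 58 ksi): end bolts L_c = 0.875 − 0.6875/2 = 0.53125, R_n = min(1.2×0.53125×0.375×58, 2.4×0.625×0.375×58) = 13.866 kips/bolt; interior L_c = 1.8125 − 0.6875 = 1.125, R_n = 29.363 kips/bolt. φR_n = 0.75 × (2×13.866 + 8×29.363) = 197.0 kips.
Block shear: shear path 2×[0.875+4×1.8125] = 2×8.125 in, A_gv = 6.0938, A_nv = 2×(8.125 − 4.5×0.75)×0.375 = 3.5625 in²; tension across gage: (2 − 1×0.75)×0.375 = 0.46875 in². R_n = min(0.6×58×3.5625, 0.6×36×6.0938) + 1.0×58×0.46875 = min(123.98, 131.63) + 27.188 = 151.17 kips. φR_n = 0.75 × 151.17 = 113.4 kips.
Governing: min(193.3, 197.0, 113.4) = 113.4 kips → block shear.

113.4 kips (block shear governs)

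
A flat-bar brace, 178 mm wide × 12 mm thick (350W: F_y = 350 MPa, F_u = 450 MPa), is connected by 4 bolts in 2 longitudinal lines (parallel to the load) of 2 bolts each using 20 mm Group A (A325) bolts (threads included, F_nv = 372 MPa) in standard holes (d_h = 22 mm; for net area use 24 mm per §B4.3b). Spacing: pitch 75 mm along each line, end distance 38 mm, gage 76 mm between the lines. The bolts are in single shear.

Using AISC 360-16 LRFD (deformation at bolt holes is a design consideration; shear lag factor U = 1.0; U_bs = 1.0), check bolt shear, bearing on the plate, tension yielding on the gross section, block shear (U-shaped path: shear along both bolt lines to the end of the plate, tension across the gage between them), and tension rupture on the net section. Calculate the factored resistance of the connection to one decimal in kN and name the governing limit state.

Bolt shear: A_b = π(20)²/4 = 314.16 mm². φR_n = 0.75 × 372 × 314.16 × 4 × 1 = 350.6 kN.
Bearing (12 mm plate, F_u = 450 MPa): end bolts L_c = 38 − 22/2 = 27, R_n = min(1.2×27×12×450, 2.4×20×12×450) = 174.96 kN/bolt; interior L_c = 75 − 22 = 53, R_n = 259.2 kN/bolt. φR_n = 0.75 × (2×174.96 + 2×259.2) = 651.2 kN.
Tension yield (gross): A_g = 178×12 = 2136 mm². φR_n = 0.90 × 350 × 2136 = 672.8 kN.
Block shear: shear path 2×[38+1×75] = 2×113 mm, A_gv = 2712, A_nv = 2×(113 − 1.5×24)×12 = 1848 mm²; tension across gage: (76 − 1×24)×12 = 624 mm². R_n = min(0.6×450×1848, 0.6×350×2712) + 1.0×450×624 = min(498.96, 569.52) + 280.8 = 779.76 kN. φR_n = 0.75 × 779.76 = 584.8 kN.
Tension rupture (net): A_n = (178 − 2×24)×12 = 1560 mm² (U = 1.0, A_e = A_n). φR_n = 0.75 × 450 × 1560 = 526.5 kN.
Governing: min(350.6, 651.2, 672.8, 584.8, 526.5) = 350.6 kN → bolt shear.

350.6 kN (bolt shear governs)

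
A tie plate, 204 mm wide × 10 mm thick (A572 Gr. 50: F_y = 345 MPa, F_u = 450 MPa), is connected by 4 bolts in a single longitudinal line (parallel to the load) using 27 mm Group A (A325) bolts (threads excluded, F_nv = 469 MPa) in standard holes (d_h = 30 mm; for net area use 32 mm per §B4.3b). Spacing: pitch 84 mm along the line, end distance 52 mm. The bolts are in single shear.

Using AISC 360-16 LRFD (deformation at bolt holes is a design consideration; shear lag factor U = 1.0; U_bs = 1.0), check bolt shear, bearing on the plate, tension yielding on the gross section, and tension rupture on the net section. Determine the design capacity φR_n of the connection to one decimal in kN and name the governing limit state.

Bolt shear: A_b = π(27)²/4 = 572.56 mm². φR_n = 0.75 × 469 × 572.56 × 4 × 1 = 805.6 kN.
Bearing (10 mm plate, F_u = 450 MPa): end bolts L_c = 52 − 30/2 = 37, R_n = min(1.2×37×10×450, 2.4×27×10×450) = 199.8 kN/bolt; interior L_c = 84 − 30 = 54, R_n = 291.6 kN/bolt. φR_n = 0.75 × (1×199.8 + 3×291.6) = 806.0 kN.
Tension yield (gross): A_g = 204×10 = 2040 mm². φR_n = 0.90 × 345 × 2040 = 633.4 kN.
Tension rupture (net): A_n = (204 − 1×32)×10 = 1720 mm² (U = 1.0, A_e = A_n). φR_n = 0.75 × 450 × 1720 = 580.5 kN.
Governing: min(805.6, 806.0, 633.4, 580.5) = 580.5 kN → net-section rupture.

580.5 kN (net-section rupture governs)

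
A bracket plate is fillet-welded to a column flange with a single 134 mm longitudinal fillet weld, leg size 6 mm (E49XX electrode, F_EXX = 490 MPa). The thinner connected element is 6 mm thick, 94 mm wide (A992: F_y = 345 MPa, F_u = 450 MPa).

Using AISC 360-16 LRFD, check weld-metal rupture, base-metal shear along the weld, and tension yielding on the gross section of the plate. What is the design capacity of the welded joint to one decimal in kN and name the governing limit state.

125.3 kN (weld metal governs)

Weld metal: throat = 0.707×6 = 4.242 mm, L = 134 mm. φR_n = 0.75 × 0.6 × 490 × 4.242 × 134 = 125.3 kN.
Base metal shear (6 mm plate): yield φR_n = 1.0×0.6×345×6×134 = 166.4 kN; rupture φR_n = 0.75×0.6×450×6×134 = 162.8 kN; take 162.8 kN (rupture).
Tension yield (gross): A_g = 94×6 = 564 mm². φR_n = 0.90 × 345 × 564 = 175.1 kN.
Governing: min(125.3, 162.8, 175.1) = 125.3 kN → weld metal.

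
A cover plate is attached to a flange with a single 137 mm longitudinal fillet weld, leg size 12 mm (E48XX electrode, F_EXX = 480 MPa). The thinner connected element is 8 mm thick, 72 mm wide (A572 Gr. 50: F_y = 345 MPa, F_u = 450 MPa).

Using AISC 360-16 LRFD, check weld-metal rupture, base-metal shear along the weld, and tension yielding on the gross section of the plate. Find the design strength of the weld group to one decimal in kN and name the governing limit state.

178.8 kN (gross-section yield governs)

Weld metal: throat = 0.707×12 = 8.484 mm, L = 137 mm. φR_n = 0.75 × 0.6 × 480 × 8.484 × 137 = 251.1 kN.
Base metal shear (8 mm plate): yield φR_n = 1.0×0.6×345×8×137 = 226.9 kN; rupture φR_n = 0.75×0.6×450×8×137 = 221.9 kN; take 221.9 kN (rupture).
Tension yield (gross): A_g = 72×8 = 576 mm². φR_n = 0.90 × 345 × 576 = 178.8 kN.
Governing: min(251.1, 221.9, 178.8) = 178.8 kN → gross-section yield.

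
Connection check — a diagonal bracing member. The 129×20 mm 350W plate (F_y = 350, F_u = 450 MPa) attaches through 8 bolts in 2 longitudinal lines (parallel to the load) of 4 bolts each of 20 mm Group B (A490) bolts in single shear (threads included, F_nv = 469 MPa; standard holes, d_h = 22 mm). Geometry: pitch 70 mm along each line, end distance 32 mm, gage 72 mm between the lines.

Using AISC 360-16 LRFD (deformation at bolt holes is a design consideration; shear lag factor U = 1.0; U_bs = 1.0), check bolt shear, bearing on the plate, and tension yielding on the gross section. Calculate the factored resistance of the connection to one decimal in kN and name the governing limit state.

812.7 kN (gross-section yield governs)

Bolt shear: A_b = π(20)²/4 = 314.16 mm². φR_n = 0.75 × 469 × 314.16 × 8 × 1 = 884.0 kN.
Bearing (20 mm plate, F_u = 450 MPa): end bolts L_c = 32 − 22/2 = 21, R_n = min(1.2×21×20×450, 2.4×20×20×450) = 226.8 kN/bolt; interior L_c = 70 − 22 = 48, R_n = 432 kN/bolt. φR_n = 0.75 × (2×226.8 + 6×432) = 2284.2 kN.
Tension yield (gross): A_g = 129×20 = 2580 mm². φR_n = 0.90 × 350 × 2580 = 812.7 kN.
Governing: min(884.0, 2284.2, 812.7) = 812.7 kN → gross-section yield.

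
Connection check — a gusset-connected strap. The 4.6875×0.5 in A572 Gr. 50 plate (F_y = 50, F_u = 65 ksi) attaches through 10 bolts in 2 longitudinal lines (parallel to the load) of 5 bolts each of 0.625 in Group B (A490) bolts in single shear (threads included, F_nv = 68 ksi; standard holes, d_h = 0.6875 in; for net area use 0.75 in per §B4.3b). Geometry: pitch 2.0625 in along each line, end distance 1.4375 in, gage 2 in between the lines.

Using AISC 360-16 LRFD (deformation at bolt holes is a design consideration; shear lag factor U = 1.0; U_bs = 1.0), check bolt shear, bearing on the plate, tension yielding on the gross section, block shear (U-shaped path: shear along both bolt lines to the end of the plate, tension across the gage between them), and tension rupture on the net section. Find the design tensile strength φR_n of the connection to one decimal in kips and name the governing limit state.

77.7 kips (net-section rupture governs)

Bolt shear: A_b = π(0.625)²/4 = 0.3068 in². φR_n = 0.75 × 68 × 0.3068 × 10 × 1 = 156.5 kips.
Bearing (0.5 in plate, F_u = 65 ksi): end bolts L_c = 1.4375 − 0.6875/2 = 1.09375, R_n = min(1.2×1.09375×0.5×65, 2.4×0.625×0.5×65) = 42.656 kips/bolt; interior L_c = 2.0625 − 0.6875 = 1.375, R_n = 48.75 kips/bolt. φR_n = 0.75 × (2×42.656 + 8×48.75) = 356.5 kips.
Tension yield (gross): A_g = 4.6875×0.5 = 2.3438 in². φR_n = 0.90 × 50 × 2.3438 = 105.5 kips.
Block shear: shear path 2×[1.4375+4×2.0625] = 2×9.6875 in, A_gv = 9.6875, A_nv = 2×(9.6875 − 4.5×0.75)×0.5 = 6.3125 in²; tension across gage: (2 − 1×0.75)×0.5 = 0.625 in². R_n = min(0.6×65×6.3125, 0.6×50×9.6875) + 1.0×65×0.625 = min(246.19, 290.63) + 40.625 = 286.82 kips. φR_n = 0.75 × 286.82 = 215.1 kips.
Tension rupture (net): A_n = (4.6875 − 2×0.75)×0.5 = 1.5938 in² (U = 1.0, A_e = A_n). φR_n = 0.75 × 65 × 1.5938 = 77.7 kips.
Governing: min(156.5, 356.5, 105.5, 215.1, 77.7) = 77.7 kips → net-section rupture.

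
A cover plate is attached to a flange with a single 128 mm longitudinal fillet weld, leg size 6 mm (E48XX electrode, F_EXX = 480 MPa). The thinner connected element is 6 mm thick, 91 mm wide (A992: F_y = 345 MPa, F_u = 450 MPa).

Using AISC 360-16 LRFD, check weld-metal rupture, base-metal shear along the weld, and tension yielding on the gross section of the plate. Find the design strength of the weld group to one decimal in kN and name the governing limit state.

117.3 kN (weld metal governs)

Weld metal: throat = 0.707×6 = 4.242 mm, L = 128 mm. φR_n = 0.75 × 0.6 × 480 × 4.242 × 128 = 117.3 kN.
Base metal shear (6 mm plate): yield φR_n = 1.0×0.6×345×6×128 = 159.0 kN; rupture φR_n = 0.75×0.6×450×6×128 = 155.5 kN; take 155.5 kN (rupture).
Tension yield (gross): A_g = 91×6 = 546 mm². φR_n = 0.90 × 345 × 546 = 169.5 kN.
Governing: min(117.3, 155.5, 169.5) = 117.3 kN → weld metal.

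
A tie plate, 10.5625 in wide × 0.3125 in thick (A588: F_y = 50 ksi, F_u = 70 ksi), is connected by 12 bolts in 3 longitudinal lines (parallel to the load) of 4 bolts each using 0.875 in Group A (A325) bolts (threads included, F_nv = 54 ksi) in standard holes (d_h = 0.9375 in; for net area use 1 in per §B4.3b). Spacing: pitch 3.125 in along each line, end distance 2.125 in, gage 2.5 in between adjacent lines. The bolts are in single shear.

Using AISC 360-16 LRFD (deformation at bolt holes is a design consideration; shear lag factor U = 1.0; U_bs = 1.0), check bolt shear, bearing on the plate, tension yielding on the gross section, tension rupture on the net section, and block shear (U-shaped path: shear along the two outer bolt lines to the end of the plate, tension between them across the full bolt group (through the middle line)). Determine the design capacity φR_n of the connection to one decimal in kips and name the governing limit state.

124.1 kips (net-section rupture governs)

Bolt shear: A_b = π(0.875)²/4 = 0.60132 in². φR_n = 0.75 × 54 × 0.60132 × 12 × 1 = 292.2 kips.
Bearing (0.3125 in plate, F_u = 70 ksi): end bolts L_c = 2.125 − 0.9375/2 = 1.65625, R_n = min(1.2×1.65625×0.3125×70, 2.4×0.875×0.3125×70) = 43.477 kips/bolt; interior L_c = 3.125 − 0.9375 = 2.1875, R_n = 45.938 kips/bolt. φR_n = 0.75 × (3×43.477 + 9×45.938) = 407.9 kips.
Tension yield (gross): A_g = 10.5625×0.3125 = 3.3008 in². φR_n = 0.90 × 50 × 3.3008 = 148.5 kips.
Tension rupture (net): A_n = (10.5625 − 3×1)×0.3125 = 2.3633 in² (U = 1.0, A_e = A_n). φR_n = 0.75 × 70 × 2.3633 = 124.1 kips.
Block shear: shear path 2×[2.125+3×3.125] = 2×11.5 in, A_gv = 7.1875, A_nv = 2×(11.5 − 3.5×1)×0.3125 = 5 in²; tension across gage: (5 − 2×1)×0.3125 = 0.9375 in². R_n = min(0.6×70×5, 0.6×50×7.1875) + 1.0×70×0.9375 = min(210, 215.63) + 65.625 = 275.63 kips. φR_n = 0.75 × 275.63 = 206.7 kips.
Governing: min(292.2, 407.9, 148.5, 124.1, 206.7) = 124.1 kips → net-section rupture.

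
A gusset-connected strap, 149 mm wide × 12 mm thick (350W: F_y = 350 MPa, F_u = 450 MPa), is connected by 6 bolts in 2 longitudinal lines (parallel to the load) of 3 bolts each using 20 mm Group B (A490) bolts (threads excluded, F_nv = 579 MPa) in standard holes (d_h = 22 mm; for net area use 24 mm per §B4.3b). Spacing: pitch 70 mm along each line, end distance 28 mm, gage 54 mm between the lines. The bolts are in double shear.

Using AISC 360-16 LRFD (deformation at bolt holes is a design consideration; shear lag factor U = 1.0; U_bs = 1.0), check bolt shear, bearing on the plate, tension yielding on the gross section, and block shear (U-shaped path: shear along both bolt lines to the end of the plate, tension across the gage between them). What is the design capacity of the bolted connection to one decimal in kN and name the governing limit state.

Bolt shear: A_b = π(20)²/4 = 314.16 mm². φR_n = 0.75 × 579 × 314.16 × 6 × 2 = 1637.1 kN.
Bearing (12 mm plate, F_u = 450 MPa): end bolts L_c = 28 − 22/2 = 17, R_n = min(1.2×17×12×450, 2.4×20×12×450) = 110.16 kN/bolt; interior L_c = 70 − 22 = 48, R_n = 259.2 kN/bolt. φR_n = 0.75 × (2×110.16 + 4×259.2) = 942.8 kN.
Tension yield (gross): A_g = 149×12 = 1788 mm². φR_n = 0.90 × 350 × 1788 = 563.2 kN.
Block shear: shear path 2×[28+2×70] = 2×168 mm, A_gv = 4032, A_nv = 2×(168 − 2.5×24)×12 = 2592 mm²; tension across gage: (54 − 1×24)×12 = 360 mm². R_n = min(0.6×450×2592, 0.6×350×4032) + 1.0×450×360 = min(699.84, 846.72) + 162 = 861.84 kN. φR_n = 0.75 × 861.84 = 646.4 kN.
Governing: min(1637.1, 942.8, 563.2, 646.4) = 563.2 kN → gross-section yield.

563.2 kN (gross-section yield governs)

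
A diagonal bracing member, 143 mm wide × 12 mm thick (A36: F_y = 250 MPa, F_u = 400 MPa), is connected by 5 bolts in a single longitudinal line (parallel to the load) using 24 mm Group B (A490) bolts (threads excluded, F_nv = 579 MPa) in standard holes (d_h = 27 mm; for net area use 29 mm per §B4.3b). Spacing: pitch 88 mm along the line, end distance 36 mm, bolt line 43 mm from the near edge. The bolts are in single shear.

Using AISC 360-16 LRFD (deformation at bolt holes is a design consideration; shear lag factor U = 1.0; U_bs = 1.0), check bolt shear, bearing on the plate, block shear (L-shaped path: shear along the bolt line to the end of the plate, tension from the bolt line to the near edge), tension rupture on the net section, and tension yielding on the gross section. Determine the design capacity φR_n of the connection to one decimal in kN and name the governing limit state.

Bolt shear: A_b = π(24)²/4 = 452.39 mm². φR_n = 0.75 × 579 × 452.39 × 5 × 1 = 982.3 kN.
Bearing (12 mm plate, F_u = 400 MPa): end bolts L_c = 36 − 27/2 = 22.5, R_n = min(1.2×22.5×12×400, 2.4×24×12×400) = 129.6 kN/bolt; interior L_c = 88 − 27 = 61, R_n = 276.48 kN/bolt. φR_n = 0.75 × (1×129.6 + 4×276.48) = 926.6 kN.
Block shear: shear path 1×[36+4×88] = 1×388 mm, A_gv = 4656, A_nv = 1×(388 − 4.5×29)×12 = 3090 mm²; tension to near edge: (43 − 0.5×29)×12 = 342 mm². R_n = min(0.6×400×3090, 0.6×250×4656) + 1.0×400×342 = min(741.6, 698.4) + 136.8 = 835.2 kN. φR_n = 0.75 × 835.2 = 626.4 kN.
Tension rupture (net): A_n = (143 − 1×29)×12 = 1368 mm² (U = 1.0, A_e = A_n). φR_n = 0.75 × 400 × 1368 = 410.4 kN.
Tension yield (gross): A_g = 143×12 = 1716 mm². φR_n = 0.90 × 250 × 1716 = 386.1 kN.
Governing: min(982.3, 926.6, 626.4, 410.4, 386.1) = 386.1 kN → gross-section yield.

386.1 kN (gross-section yield governs)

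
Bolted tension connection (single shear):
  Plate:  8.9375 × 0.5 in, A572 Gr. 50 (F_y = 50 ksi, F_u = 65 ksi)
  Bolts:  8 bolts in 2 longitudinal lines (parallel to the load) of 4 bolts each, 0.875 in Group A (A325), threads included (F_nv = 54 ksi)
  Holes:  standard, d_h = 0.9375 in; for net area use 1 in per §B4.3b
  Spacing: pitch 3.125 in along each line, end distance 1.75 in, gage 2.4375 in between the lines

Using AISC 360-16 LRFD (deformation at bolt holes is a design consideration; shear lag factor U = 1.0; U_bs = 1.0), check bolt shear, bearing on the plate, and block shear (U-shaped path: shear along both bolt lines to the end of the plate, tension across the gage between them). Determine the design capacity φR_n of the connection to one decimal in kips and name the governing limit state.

194.8 kips (bolt shear governs)

Bolt shear: A_b = π(0.875)²/4 = 0.60132 in². φR_n = 0.75 × 54 × 0.60132 × 8 × 1 = 194.8 kips.
Bearing (0.5 in plate, F_u = 65 ksi): end bolts L_c = 1.75 − 0.9375/2 = 1.28125, R_n = min(1.2×1.28125×0.5×65, 2.4×0.875×0.5×65) = 49.969 kips/bolt; interior L_c = 3.125 − 0.9375 = 2.1875, R_n = 68.25 kips/bolt. φR_n = 0.75 × (2×49.969 + 6×68.25) = 382.1 kips.
Block shear: shear path 2×[1.75+3×3.125] = 2×11.125 in, A_gv = 11.125, A_nv = 2×(11.125 − 3.5×1)×0.5 = 7.625 in²; tension across gage: (2.4375 − 1×1)×0.5 = 0.71875 in². R_n = min(0.6×65×7.625, 0.6×50×11.125) + 1.0×65×0.71875 = min(297.38, 333.75) + 46.719 = 344.1 kips. φR_n = 0.75 × 344.1 = 258.1 kips.
Governing: min(194.8, 382.1, 258.1) = 194.8 kips → bolt shear.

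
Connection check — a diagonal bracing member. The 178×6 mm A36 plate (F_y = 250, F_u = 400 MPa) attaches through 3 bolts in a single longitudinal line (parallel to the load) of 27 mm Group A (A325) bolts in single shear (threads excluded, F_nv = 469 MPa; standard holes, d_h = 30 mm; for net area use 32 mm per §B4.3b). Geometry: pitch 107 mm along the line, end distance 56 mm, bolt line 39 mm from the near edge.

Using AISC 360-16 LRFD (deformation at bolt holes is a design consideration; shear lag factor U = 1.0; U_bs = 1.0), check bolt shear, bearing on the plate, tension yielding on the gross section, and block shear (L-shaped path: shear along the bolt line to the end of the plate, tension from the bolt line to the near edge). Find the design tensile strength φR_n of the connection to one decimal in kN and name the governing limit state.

Bolt shear: A_b = π(27)²/4 = 572.56 mm². φR_n = 0.75 × 469 × 572.56 × 3 × 1 = 604.2 kN.
Bearing (6 mm plate, F_u = 400 MPa): end bolts L_c = 56 − 30/2 = 41, R_n = min(1.2×41×6×400, 2.4×27×6×400) = 118.08 kN/bolt; interior L_c = 107 − 30 = 77, R_n = 155.52 kN/bolt. φR_n = 0.75 × (1×118.08 + 2×155.52) = 321.8 kN.
Tension yield (gross): A_g = 178×6 = 1068 mm². φR_n = 0.90 × 250 × 1068 = 240.3 kN.
Block shear: shear path 1×[56+2×107] = 1×270 mm, A_gv = 1620, A_nv = 1×(270 − 2.5×32)×6 = 1140 mm²; tension to near edge: (39 − 0.5×32)×6 = 138 mm². R_n = min(0.6×400×1140, 0.6×250×1620) + 1.0×400×138 = min(273.6, 243) + 55.2 = 298.2 kN. φR_n = 0.75 × 298.2 = 223.7 kN.
Governing: min(604.2, 321.8, 240.3, 223.7) = 223.7 kN → block shear.

223.7 kN (block shear governs)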